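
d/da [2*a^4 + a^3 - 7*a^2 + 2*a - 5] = 8*a^3 + 3*a^2 - 14*a + 2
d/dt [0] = 0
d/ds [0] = 0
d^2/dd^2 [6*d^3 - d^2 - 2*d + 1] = 36*d - 2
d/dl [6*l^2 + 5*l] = 12*l + 5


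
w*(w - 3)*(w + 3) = w^3 - 9*w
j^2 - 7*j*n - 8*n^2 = (j - 8*n)*(j + n)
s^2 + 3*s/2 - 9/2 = (s - 3/2)*(s + 3)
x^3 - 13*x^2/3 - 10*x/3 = x*(x - 5)*(x + 2/3)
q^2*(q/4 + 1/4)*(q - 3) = q^4/4 - q^3/2 - 3*q^2/4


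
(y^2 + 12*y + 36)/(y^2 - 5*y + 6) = (y^2 + 12*y + 36)/(y^2 - 5*y + 6)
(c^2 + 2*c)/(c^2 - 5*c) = (c + 2)/(c - 5)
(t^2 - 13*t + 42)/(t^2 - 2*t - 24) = (t - 7)/(t + 4)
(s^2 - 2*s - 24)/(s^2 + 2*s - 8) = (s - 6)/(s - 2)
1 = 1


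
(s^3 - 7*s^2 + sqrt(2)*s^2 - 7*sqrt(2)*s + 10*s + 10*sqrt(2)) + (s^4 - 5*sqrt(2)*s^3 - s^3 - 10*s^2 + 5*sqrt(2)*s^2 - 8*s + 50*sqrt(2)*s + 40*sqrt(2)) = s^4 - 5*sqrt(2)*s^3 - 17*s^2 + 6*sqrt(2)*s^2 + 2*s + 43*sqrt(2)*s + 50*sqrt(2)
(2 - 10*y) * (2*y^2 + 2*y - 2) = -20*y^3 - 16*y^2 + 24*y - 4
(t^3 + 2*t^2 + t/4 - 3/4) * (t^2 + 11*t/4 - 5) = t^5 + 19*t^4/4 + 3*t^3/4 - 161*t^2/16 - 53*t/16 + 15/4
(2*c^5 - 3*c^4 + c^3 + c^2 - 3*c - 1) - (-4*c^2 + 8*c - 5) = 2*c^5 - 3*c^4 + c^3 + 5*c^2 - 11*c + 4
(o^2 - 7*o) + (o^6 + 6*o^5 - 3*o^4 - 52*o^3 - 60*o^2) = o^6 + 6*o^5 - 3*o^4 - 52*o^3 - 59*o^2 - 7*o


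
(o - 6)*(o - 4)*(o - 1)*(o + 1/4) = o^4 - 43*o^3/4 + 125*o^2/4 - 31*o/2 - 6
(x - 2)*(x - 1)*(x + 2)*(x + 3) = x^4 + 2*x^3 - 7*x^2 - 8*x + 12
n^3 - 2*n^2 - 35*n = n*(n - 7)*(n + 5)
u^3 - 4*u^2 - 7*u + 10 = (u - 5)*(u - 1)*(u + 2)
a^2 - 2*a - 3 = (a - 3)*(a + 1)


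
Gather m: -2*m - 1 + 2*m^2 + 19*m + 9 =2*m^2 + 17*m + 8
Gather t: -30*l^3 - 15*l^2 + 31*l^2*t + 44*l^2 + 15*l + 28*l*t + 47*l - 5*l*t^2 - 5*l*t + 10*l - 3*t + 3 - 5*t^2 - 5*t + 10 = -30*l^3 + 29*l^2 + 72*l + t^2*(-5*l - 5) + t*(31*l^2 + 23*l - 8) + 13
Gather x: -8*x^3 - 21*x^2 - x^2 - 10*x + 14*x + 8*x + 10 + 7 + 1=-8*x^3 - 22*x^2 + 12*x + 18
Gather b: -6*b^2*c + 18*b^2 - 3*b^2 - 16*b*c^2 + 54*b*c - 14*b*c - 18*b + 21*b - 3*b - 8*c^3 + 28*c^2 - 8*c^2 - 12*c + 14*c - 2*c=b^2*(15 - 6*c) + b*(-16*c^2 + 40*c) - 8*c^3 + 20*c^2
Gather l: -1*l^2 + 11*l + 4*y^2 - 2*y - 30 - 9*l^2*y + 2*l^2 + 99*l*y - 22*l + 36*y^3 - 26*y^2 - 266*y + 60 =l^2*(1 - 9*y) + l*(99*y - 11) + 36*y^3 - 22*y^2 - 268*y + 30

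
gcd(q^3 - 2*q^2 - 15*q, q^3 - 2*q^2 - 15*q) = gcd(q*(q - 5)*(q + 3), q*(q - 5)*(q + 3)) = q^3 - 2*q^2 - 15*q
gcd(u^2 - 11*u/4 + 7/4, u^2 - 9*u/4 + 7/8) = u - 7/4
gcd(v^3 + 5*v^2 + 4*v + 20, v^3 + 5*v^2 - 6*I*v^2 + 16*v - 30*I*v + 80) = v^2 + v*(5 + 2*I) + 10*I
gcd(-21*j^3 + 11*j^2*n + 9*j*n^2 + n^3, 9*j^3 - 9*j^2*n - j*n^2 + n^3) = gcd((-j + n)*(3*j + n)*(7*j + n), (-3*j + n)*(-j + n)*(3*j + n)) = 3*j^2 - 2*j*n - n^2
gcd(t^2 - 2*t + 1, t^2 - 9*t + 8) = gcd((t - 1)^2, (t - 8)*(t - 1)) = t - 1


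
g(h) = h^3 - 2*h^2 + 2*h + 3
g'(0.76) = 0.69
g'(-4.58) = 83.25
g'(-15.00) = 737.00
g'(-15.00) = 737.00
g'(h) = 3*h^2 - 4*h + 2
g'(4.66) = 48.51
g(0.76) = 3.80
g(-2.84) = -41.72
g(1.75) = 5.73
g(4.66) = 70.08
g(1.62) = 5.24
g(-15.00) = -3852.00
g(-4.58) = -144.18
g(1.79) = 5.91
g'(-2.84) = 37.56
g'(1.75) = 4.19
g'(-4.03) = 66.84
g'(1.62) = 3.39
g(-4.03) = -102.99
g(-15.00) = -3852.00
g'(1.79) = 4.45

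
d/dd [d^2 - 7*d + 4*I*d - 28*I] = 2*d - 7 + 4*I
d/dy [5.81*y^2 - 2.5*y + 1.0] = 11.62*y - 2.5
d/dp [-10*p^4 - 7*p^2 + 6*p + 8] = -40*p^3 - 14*p + 6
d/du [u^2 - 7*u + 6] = 2*u - 7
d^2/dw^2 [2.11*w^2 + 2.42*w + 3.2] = 4.22000000000000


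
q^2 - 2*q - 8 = (q - 4)*(q + 2)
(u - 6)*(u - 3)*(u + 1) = u^3 - 8*u^2 + 9*u + 18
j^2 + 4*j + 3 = (j + 1)*(j + 3)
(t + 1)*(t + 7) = t^2 + 8*t + 7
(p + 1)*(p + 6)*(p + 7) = p^3 + 14*p^2 + 55*p + 42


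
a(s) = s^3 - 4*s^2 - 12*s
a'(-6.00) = 144.00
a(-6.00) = -288.00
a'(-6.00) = 144.00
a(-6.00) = -288.00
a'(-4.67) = 90.79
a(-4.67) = -133.04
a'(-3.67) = 57.77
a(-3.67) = -59.27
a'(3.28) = -5.96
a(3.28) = -47.11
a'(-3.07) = 40.83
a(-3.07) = -29.79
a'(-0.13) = -10.91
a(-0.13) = 1.49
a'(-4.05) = 69.61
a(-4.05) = -83.44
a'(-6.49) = 166.28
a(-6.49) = -363.96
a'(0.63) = -15.85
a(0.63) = -8.90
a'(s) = 3*s^2 - 8*s - 12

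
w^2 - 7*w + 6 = (w - 6)*(w - 1)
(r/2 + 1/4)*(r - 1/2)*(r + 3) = r^3/2 + 3*r^2/2 - r/8 - 3/8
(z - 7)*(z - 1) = z^2 - 8*z + 7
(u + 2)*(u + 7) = u^2 + 9*u + 14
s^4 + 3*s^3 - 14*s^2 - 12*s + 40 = (s - 2)^2*(s + 2)*(s + 5)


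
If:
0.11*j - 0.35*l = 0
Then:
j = 3.18181818181818*l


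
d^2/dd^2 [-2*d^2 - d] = -4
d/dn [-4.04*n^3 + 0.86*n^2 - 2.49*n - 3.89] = -12.12*n^2 + 1.72*n - 2.49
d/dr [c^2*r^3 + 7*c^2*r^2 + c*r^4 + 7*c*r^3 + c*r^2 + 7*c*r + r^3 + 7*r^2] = 3*c^2*r^2 + 14*c^2*r + 4*c*r^3 + 21*c*r^2 + 2*c*r + 7*c + 3*r^2 + 14*r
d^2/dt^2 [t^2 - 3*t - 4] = 2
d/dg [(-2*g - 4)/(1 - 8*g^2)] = 2*(8*g^2 - 16*g*(g + 2) - 1)/(8*g^2 - 1)^2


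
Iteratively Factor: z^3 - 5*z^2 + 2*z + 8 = (z - 4)*(z^2 - z - 2) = (z - 4)*(z + 1)*(z - 2)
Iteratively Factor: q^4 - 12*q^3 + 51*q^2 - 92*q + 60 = (q - 5)*(q^3 - 7*q^2 + 16*q - 12) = (q - 5)*(q - 2)*(q^2 - 5*q + 6) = (q - 5)*(q - 3)*(q - 2)*(q - 2)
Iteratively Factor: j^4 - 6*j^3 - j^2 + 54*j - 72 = (j - 4)*(j^3 - 2*j^2 - 9*j + 18) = (j - 4)*(j - 2)*(j^2 - 9) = (j - 4)*(j - 2)*(j + 3)*(j - 3)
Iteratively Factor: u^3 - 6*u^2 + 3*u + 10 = (u - 2)*(u^2 - 4*u - 5) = (u - 2)*(u + 1)*(u - 5)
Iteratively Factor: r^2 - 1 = (r + 1)*(r - 1)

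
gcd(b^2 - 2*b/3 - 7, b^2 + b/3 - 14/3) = b + 7/3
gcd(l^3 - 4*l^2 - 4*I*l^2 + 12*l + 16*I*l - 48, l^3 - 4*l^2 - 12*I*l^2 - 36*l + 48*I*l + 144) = l^2 + l*(-4 - 6*I) + 24*I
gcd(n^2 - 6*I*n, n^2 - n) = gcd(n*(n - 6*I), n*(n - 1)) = n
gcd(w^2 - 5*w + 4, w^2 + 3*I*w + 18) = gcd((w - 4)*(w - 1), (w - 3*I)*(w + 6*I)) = 1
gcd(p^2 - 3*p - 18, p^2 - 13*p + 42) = p - 6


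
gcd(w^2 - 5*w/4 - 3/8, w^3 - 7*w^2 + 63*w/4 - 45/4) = w - 3/2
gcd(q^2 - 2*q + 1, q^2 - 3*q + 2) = q - 1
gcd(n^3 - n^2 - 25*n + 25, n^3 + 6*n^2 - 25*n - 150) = n^2 - 25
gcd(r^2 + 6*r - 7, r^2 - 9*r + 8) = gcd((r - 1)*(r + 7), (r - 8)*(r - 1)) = r - 1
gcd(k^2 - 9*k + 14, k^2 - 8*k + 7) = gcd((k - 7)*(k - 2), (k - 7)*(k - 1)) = k - 7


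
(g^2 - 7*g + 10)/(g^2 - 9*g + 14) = (g - 5)/(g - 7)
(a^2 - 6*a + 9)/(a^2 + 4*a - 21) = (a - 3)/(a + 7)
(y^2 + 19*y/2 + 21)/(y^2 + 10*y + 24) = (y + 7/2)/(y + 4)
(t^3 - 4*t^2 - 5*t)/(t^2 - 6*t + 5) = t*(t + 1)/(t - 1)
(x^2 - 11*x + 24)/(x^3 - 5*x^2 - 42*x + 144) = 1/(x + 6)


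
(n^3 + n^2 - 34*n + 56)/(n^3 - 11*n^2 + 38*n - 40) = (n + 7)/(n - 5)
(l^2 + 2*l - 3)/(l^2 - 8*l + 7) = (l + 3)/(l - 7)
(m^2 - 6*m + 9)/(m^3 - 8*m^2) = (m^2 - 6*m + 9)/(m^2*(m - 8))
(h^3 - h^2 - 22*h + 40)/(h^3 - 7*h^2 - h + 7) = (h^3 - h^2 - 22*h + 40)/(h^3 - 7*h^2 - h + 7)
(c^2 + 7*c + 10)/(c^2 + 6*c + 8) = (c + 5)/(c + 4)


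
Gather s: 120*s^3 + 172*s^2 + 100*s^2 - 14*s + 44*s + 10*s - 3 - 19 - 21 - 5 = 120*s^3 + 272*s^2 + 40*s - 48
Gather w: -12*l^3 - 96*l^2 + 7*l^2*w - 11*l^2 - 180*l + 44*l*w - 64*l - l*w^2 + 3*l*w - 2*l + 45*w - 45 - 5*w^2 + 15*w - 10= -12*l^3 - 107*l^2 - 246*l + w^2*(-l - 5) + w*(7*l^2 + 47*l + 60) - 55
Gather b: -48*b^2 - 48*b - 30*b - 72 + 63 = -48*b^2 - 78*b - 9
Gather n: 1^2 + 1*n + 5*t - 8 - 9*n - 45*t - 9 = -8*n - 40*t - 16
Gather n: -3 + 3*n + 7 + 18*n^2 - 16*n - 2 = 18*n^2 - 13*n + 2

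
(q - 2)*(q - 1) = q^2 - 3*q + 2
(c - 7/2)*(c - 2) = c^2 - 11*c/2 + 7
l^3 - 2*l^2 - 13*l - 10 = (l - 5)*(l + 1)*(l + 2)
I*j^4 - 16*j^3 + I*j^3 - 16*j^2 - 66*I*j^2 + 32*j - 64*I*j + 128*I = (j + 2)*(j + 8*I)^2*(I*j - I)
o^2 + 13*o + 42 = (o + 6)*(o + 7)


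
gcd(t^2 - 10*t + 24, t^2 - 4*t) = t - 4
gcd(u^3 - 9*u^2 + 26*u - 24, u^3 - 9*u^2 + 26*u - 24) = u^3 - 9*u^2 + 26*u - 24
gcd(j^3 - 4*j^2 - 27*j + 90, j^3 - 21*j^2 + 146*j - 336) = j - 6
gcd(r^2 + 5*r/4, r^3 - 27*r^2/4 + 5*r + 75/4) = r + 5/4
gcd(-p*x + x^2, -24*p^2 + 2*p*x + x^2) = 1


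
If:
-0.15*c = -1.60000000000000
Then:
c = 10.67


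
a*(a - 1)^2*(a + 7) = a^4 + 5*a^3 - 13*a^2 + 7*a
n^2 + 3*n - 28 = (n - 4)*(n + 7)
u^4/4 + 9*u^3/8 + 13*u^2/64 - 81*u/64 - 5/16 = (u/4 + 1)*(u - 1)*(u + 1/4)*(u + 5/4)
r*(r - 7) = r^2 - 7*r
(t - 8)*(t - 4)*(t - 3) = t^3 - 15*t^2 + 68*t - 96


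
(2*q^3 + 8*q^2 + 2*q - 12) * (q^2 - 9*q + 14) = 2*q^5 - 10*q^4 - 42*q^3 + 82*q^2 + 136*q - 168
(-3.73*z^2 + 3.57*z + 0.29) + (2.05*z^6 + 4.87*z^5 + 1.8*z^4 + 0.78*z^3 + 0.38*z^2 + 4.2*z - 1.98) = 2.05*z^6 + 4.87*z^5 + 1.8*z^4 + 0.78*z^3 - 3.35*z^2 + 7.77*z - 1.69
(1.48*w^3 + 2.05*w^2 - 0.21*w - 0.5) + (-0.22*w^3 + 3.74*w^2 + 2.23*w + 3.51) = 1.26*w^3 + 5.79*w^2 + 2.02*w + 3.01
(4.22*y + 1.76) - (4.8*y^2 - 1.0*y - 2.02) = -4.8*y^2 + 5.22*y + 3.78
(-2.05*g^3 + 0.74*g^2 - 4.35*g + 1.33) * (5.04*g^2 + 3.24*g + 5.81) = -10.332*g^5 - 2.9124*g^4 - 31.4369*g^3 - 3.0914*g^2 - 20.9643*g + 7.7273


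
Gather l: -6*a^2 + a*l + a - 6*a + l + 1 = -6*a^2 - 5*a + l*(a + 1) + 1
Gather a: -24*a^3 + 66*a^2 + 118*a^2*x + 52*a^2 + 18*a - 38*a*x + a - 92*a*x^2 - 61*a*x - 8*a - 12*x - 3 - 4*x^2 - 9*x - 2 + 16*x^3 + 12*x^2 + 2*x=-24*a^3 + a^2*(118*x + 118) + a*(-92*x^2 - 99*x + 11) + 16*x^3 + 8*x^2 - 19*x - 5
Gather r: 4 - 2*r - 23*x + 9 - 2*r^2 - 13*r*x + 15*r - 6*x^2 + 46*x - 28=-2*r^2 + r*(13 - 13*x) - 6*x^2 + 23*x - 15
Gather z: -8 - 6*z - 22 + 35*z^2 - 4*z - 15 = 35*z^2 - 10*z - 45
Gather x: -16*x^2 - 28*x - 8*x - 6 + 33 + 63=-16*x^2 - 36*x + 90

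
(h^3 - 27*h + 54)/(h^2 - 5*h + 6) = (h^2 + 3*h - 18)/(h - 2)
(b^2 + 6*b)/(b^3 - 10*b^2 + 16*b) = (b + 6)/(b^2 - 10*b + 16)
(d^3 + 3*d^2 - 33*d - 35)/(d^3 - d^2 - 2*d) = (d^2 + 2*d - 35)/(d*(d - 2))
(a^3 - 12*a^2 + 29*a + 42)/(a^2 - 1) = (a^2 - 13*a + 42)/(a - 1)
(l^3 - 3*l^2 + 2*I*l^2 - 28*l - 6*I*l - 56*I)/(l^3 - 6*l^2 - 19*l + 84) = (l + 2*I)/(l - 3)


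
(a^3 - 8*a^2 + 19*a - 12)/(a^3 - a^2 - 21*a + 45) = (a^2 - 5*a + 4)/(a^2 + 2*a - 15)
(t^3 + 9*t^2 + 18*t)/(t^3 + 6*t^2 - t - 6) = t*(t + 3)/(t^2 - 1)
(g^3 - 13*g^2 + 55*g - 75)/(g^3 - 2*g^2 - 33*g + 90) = (g - 5)/(g + 6)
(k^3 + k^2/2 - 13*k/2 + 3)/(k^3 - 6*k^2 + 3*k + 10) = (2*k^2 + 5*k - 3)/(2*(k^2 - 4*k - 5))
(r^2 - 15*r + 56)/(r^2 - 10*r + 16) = (r - 7)/(r - 2)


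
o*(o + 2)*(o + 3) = o^3 + 5*o^2 + 6*o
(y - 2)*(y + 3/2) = y^2 - y/2 - 3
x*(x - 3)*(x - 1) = x^3 - 4*x^2 + 3*x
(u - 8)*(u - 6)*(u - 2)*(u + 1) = u^4 - 15*u^3 + 60*u^2 - 20*u - 96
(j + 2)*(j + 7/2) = j^2 + 11*j/2 + 7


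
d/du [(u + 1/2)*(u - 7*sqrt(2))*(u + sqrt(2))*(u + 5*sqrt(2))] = 4*u^3 - 3*sqrt(2)*u^2 + 3*u^2/2 - 148*u - sqrt(2)*u - 70*sqrt(2) - 37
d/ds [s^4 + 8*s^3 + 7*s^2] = 2*s*(2*s^2 + 12*s + 7)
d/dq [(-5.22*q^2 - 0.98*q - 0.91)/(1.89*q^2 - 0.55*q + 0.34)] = (4.7232*q^2 - 0.1098*q - 0.8337)/(3.5721*q^4 - 2.079*q^3 + 1.5877*q^2 - 0.374*q + 0.1156)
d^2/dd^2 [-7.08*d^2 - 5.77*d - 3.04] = -14.1600000000000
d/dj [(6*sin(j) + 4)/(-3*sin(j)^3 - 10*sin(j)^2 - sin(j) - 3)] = 2*(18*sin(j)^3 + 48*sin(j)^2 + 40*sin(j) - 7)*cos(j)/(3*sin(j)^3 + 10*sin(j)^2 + sin(j) + 3)^2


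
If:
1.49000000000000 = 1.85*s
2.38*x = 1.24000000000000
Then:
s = 0.81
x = 0.52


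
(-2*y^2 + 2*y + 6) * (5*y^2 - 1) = -10*y^4 + 10*y^3 + 32*y^2 - 2*y - 6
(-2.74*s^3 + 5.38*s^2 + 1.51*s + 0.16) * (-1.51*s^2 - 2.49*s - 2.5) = 4.1374*s^5 - 1.3012*s^4 - 8.8263*s^3 - 17.4515*s^2 - 4.1734*s - 0.4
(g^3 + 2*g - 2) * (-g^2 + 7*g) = -g^5 + 7*g^4 - 2*g^3 + 16*g^2 - 14*g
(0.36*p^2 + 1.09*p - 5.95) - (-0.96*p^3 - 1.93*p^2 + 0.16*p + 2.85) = 0.96*p^3 + 2.29*p^2 + 0.93*p - 8.8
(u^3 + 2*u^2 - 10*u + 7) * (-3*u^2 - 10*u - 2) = -3*u^5 - 16*u^4 + 8*u^3 + 75*u^2 - 50*u - 14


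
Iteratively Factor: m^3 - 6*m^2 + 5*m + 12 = (m + 1)*(m^2 - 7*m + 12) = (m - 3)*(m + 1)*(m - 4)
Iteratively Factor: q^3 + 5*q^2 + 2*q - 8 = (q + 2)*(q^2 + 3*q - 4) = (q - 1)*(q + 2)*(q + 4)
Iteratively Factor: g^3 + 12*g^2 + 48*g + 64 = (g + 4)*(g^2 + 8*g + 16) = (g + 4)^2*(g + 4)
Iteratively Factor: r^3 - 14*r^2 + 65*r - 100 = (r - 5)*(r^2 - 9*r + 20) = (r - 5)^2*(r - 4)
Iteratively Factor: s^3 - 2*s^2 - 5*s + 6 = (s + 2)*(s^2 - 4*s + 3) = (s - 1)*(s + 2)*(s - 3)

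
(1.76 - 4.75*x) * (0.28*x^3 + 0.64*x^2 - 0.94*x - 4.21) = -1.33*x^4 - 2.5472*x^3 + 5.5914*x^2 + 18.3431*x - 7.4096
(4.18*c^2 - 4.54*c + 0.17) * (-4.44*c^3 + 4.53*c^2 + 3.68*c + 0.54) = -18.5592*c^5 + 39.093*c^4 - 5.9386*c^3 - 13.6799*c^2 - 1.826*c + 0.0918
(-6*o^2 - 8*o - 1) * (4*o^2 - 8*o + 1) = -24*o^4 + 16*o^3 + 54*o^2 - 1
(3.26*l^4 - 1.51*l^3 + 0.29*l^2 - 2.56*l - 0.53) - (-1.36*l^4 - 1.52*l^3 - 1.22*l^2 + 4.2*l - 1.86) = 4.62*l^4 + 0.01*l^3 + 1.51*l^2 - 6.76*l + 1.33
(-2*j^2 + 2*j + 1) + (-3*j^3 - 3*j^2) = -3*j^3 - 5*j^2 + 2*j + 1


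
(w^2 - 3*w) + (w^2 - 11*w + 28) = 2*w^2 - 14*w + 28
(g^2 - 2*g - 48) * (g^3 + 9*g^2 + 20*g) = g^5 + 7*g^4 - 46*g^3 - 472*g^2 - 960*g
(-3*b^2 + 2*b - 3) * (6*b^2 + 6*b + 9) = -18*b^4 - 6*b^3 - 33*b^2 - 27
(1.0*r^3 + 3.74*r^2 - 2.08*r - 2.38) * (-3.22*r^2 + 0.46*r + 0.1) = -3.22*r^5 - 11.5828*r^4 + 8.518*r^3 + 7.0808*r^2 - 1.3028*r - 0.238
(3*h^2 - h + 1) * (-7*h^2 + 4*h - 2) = -21*h^4 + 19*h^3 - 17*h^2 + 6*h - 2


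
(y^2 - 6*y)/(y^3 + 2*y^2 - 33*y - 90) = y/(y^2 + 8*y + 15)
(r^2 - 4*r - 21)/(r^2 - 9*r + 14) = (r + 3)/(r - 2)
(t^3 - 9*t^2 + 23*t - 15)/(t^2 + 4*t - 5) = (t^2 - 8*t + 15)/(t + 5)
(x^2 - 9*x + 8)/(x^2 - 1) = (x - 8)/(x + 1)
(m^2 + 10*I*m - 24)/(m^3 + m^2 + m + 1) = (m^2 + 10*I*m - 24)/(m^3 + m^2 + m + 1)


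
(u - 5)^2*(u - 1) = u^3 - 11*u^2 + 35*u - 25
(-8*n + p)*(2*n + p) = -16*n^2 - 6*n*p + p^2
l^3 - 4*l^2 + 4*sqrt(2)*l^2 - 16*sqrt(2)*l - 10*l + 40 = (l - 4)*(l - sqrt(2))*(l + 5*sqrt(2))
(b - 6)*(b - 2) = b^2 - 8*b + 12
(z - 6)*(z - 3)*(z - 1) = z^3 - 10*z^2 + 27*z - 18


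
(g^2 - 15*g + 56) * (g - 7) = g^3 - 22*g^2 + 161*g - 392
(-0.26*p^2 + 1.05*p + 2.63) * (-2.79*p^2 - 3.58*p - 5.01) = 0.7254*p^4 - 1.9987*p^3 - 9.7941*p^2 - 14.6759*p - 13.1763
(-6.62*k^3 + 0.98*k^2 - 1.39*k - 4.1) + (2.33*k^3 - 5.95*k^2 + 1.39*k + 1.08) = -4.29*k^3 - 4.97*k^2 - 3.02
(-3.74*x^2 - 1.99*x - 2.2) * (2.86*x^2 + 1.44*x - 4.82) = -10.6964*x^4 - 11.077*x^3 + 8.8692*x^2 + 6.4238*x + 10.604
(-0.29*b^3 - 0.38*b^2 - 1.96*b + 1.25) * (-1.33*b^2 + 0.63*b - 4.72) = 0.3857*b^5 + 0.3227*b^4 + 3.7362*b^3 - 1.1037*b^2 + 10.0387*b - 5.9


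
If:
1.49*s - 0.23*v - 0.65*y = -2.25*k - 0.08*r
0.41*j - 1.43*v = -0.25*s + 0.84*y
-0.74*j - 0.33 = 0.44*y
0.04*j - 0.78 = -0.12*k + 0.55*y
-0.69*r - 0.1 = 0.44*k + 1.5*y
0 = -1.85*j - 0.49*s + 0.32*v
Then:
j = 0.36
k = 0.17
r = 2.70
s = -0.87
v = 0.75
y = -1.36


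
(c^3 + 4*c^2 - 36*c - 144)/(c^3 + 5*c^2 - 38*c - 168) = (c + 6)/(c + 7)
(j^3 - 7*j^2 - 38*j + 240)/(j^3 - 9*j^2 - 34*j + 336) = (j - 5)/(j - 7)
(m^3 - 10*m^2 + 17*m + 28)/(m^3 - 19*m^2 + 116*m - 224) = (m + 1)/(m - 8)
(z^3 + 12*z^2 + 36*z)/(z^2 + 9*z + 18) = z*(z + 6)/(z + 3)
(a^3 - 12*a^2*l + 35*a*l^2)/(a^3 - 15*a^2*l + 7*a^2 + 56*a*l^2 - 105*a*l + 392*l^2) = a*(a - 5*l)/(a^2 - 8*a*l + 7*a - 56*l)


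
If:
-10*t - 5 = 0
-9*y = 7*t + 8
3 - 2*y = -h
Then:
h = -4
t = -1/2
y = -1/2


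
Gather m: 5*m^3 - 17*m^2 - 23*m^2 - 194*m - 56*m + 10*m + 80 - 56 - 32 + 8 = 5*m^3 - 40*m^2 - 240*m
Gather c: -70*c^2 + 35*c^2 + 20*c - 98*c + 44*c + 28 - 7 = -35*c^2 - 34*c + 21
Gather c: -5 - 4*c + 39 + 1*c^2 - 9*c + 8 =c^2 - 13*c + 42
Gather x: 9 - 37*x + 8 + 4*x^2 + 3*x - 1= 4*x^2 - 34*x + 16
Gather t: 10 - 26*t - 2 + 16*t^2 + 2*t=16*t^2 - 24*t + 8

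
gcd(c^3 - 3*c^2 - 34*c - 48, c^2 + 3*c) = c + 3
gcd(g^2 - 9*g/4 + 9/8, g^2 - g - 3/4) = g - 3/2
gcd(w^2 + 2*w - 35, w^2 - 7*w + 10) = w - 5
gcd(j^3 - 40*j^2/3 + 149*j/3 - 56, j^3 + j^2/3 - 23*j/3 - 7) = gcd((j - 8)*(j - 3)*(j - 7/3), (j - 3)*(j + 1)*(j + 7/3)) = j - 3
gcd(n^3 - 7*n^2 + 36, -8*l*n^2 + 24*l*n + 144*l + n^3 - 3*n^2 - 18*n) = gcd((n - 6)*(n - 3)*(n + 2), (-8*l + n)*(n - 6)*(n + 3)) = n - 6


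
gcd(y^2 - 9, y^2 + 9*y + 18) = y + 3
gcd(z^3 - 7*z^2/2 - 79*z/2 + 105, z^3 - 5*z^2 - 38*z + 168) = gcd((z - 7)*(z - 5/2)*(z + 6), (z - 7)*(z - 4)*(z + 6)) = z^2 - z - 42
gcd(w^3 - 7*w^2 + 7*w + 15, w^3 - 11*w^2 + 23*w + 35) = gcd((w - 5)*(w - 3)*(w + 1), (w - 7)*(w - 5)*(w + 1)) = w^2 - 4*w - 5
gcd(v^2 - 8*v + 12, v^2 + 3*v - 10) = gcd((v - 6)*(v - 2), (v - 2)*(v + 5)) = v - 2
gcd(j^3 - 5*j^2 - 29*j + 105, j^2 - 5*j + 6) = j - 3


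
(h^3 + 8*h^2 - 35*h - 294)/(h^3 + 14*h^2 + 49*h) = (h - 6)/h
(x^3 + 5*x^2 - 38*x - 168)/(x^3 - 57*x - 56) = (x^2 - 2*x - 24)/(x^2 - 7*x - 8)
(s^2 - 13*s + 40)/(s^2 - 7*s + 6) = (s^2 - 13*s + 40)/(s^2 - 7*s + 6)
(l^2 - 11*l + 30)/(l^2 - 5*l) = (l - 6)/l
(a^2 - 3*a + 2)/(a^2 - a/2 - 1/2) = 2*(a - 2)/(2*a + 1)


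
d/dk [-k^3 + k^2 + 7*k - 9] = -3*k^2 + 2*k + 7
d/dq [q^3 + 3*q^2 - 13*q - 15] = 3*q^2 + 6*q - 13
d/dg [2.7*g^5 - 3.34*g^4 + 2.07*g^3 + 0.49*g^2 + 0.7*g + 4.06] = 13.5*g^4 - 13.36*g^3 + 6.21*g^2 + 0.98*g + 0.7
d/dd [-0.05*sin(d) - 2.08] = -0.05*cos(d)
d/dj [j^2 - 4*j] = 2*j - 4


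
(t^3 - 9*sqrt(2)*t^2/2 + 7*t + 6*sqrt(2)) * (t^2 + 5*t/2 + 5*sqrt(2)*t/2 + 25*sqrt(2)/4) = t^5 - 2*sqrt(2)*t^4 + 5*t^4/2 - 31*t^3/2 - 5*sqrt(2)*t^3 - 155*t^2/4 + 47*sqrt(2)*t^2/2 + 30*t + 235*sqrt(2)*t/4 + 75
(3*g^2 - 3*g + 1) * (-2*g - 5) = -6*g^3 - 9*g^2 + 13*g - 5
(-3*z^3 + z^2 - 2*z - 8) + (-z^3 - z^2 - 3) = -4*z^3 - 2*z - 11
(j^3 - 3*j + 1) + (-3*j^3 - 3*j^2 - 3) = -2*j^3 - 3*j^2 - 3*j - 2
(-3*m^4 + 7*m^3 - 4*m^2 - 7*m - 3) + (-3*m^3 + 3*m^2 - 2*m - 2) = -3*m^4 + 4*m^3 - m^2 - 9*m - 5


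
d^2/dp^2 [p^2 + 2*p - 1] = 2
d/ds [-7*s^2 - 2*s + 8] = -14*s - 2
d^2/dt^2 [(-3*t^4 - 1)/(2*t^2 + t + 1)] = 2*(-12*t^6 - 18*t^5 - 27*t^4 - 24*t^3 - 30*t^2 - 6*t + 1)/(8*t^6 + 12*t^5 + 18*t^4 + 13*t^3 + 9*t^2 + 3*t + 1)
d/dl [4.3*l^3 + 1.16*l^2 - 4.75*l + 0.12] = 12.9*l^2 + 2.32*l - 4.75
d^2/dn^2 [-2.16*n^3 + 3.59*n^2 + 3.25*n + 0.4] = 7.18 - 12.96*n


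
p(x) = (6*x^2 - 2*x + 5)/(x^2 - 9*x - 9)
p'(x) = (9 - 2*x)*(6*x^2 - 2*x + 5)/(x^2 - 9*x - 9)^2 + (12*x - 2)/(x^2 - 9*x - 9) = (-52*x^2 - 118*x + 63)/(x^4 - 18*x^3 + 63*x^2 + 162*x + 81)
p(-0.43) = -1.41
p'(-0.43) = 4.26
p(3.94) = -3.12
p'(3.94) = -1.44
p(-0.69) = -3.99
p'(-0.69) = 22.35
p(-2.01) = 2.53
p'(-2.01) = 0.52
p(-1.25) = 4.43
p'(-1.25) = 8.89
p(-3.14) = 2.42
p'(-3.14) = -0.09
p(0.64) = -0.43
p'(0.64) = -0.16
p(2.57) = -1.55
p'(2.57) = -0.90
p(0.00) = -0.56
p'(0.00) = 0.78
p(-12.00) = 3.67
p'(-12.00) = -0.10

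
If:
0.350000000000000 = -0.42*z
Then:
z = -0.83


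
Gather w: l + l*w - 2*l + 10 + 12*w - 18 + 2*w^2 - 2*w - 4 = -l + 2*w^2 + w*(l + 10) - 12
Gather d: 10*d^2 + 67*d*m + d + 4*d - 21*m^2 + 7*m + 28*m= 10*d^2 + d*(67*m + 5) - 21*m^2 + 35*m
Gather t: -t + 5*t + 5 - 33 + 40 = 4*t + 12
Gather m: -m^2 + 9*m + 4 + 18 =-m^2 + 9*m + 22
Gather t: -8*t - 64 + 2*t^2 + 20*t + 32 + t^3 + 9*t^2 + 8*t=t^3 + 11*t^2 + 20*t - 32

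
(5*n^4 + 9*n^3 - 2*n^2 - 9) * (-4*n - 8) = -20*n^5 - 76*n^4 - 64*n^3 + 16*n^2 + 36*n + 72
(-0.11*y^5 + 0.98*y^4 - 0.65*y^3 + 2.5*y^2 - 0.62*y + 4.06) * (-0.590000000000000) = 0.0649*y^5 - 0.5782*y^4 + 0.3835*y^3 - 1.475*y^2 + 0.3658*y - 2.3954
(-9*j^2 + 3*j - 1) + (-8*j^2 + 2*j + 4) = -17*j^2 + 5*j + 3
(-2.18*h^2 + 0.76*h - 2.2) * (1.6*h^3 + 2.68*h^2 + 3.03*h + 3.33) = -3.488*h^5 - 4.6264*h^4 - 8.0886*h^3 - 10.8526*h^2 - 4.1352*h - 7.326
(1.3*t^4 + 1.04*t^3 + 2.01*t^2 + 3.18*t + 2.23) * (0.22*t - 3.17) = 0.286*t^5 - 3.8922*t^4 - 2.8546*t^3 - 5.6721*t^2 - 9.59*t - 7.0691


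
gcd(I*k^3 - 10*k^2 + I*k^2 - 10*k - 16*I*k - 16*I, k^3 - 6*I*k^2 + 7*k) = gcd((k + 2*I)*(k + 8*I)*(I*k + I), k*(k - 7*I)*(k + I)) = 1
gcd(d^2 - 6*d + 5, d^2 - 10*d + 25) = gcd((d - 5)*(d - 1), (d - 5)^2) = d - 5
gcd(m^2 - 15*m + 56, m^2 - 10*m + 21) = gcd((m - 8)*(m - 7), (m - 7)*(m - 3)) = m - 7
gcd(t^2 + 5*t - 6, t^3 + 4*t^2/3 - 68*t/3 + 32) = t + 6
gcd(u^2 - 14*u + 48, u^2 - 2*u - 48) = u - 8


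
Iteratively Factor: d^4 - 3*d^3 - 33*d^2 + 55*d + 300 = (d - 5)*(d^3 + 2*d^2 - 23*d - 60) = (d - 5)*(d + 3)*(d^2 - d - 20) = (d - 5)*(d + 3)*(d + 4)*(d - 5)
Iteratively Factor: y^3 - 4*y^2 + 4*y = (y - 2)*(y^2 - 2*y) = (y - 2)^2*(y)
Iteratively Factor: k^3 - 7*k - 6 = (k + 1)*(k^2 - k - 6) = (k - 3)*(k + 1)*(k + 2)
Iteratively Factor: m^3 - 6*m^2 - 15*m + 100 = (m - 5)*(m^2 - m - 20) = (m - 5)*(m + 4)*(m - 5)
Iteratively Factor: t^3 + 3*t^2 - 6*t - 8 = (t - 2)*(t^2 + 5*t + 4) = (t - 2)*(t + 4)*(t + 1)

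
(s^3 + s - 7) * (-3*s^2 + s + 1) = -3*s^5 + s^4 - 2*s^3 + 22*s^2 - 6*s - 7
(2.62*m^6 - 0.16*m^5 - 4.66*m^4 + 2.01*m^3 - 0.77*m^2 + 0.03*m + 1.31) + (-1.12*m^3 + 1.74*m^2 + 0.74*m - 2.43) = 2.62*m^6 - 0.16*m^5 - 4.66*m^4 + 0.89*m^3 + 0.97*m^2 + 0.77*m - 1.12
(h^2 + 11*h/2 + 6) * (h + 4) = h^3 + 19*h^2/2 + 28*h + 24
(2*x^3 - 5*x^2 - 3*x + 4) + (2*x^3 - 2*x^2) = 4*x^3 - 7*x^2 - 3*x + 4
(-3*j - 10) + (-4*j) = -7*j - 10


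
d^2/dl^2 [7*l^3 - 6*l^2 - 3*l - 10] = 42*l - 12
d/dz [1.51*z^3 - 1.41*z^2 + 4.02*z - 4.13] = 4.53*z^2 - 2.82*z + 4.02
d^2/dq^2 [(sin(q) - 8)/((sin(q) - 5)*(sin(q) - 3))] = (-sin(q)^5 + 24*sin(q)^4 - 100*sin(q)^3 - 136*sin(q)^2 + 1029*sin(q) - 544)/((sin(q) - 5)^3*(sin(q) - 3)^3)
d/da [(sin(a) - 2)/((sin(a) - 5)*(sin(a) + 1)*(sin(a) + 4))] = 2*(-sin(a)^3 + 3*sin(a)^2 - 31)*cos(a)/((sin(a) - 5)^2*(sin(a) + 1)^2*(sin(a) + 4)^2)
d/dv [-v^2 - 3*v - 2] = -2*v - 3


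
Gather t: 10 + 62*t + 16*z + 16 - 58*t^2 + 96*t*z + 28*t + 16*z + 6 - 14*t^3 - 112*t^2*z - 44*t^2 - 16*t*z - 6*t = -14*t^3 + t^2*(-112*z - 102) + t*(80*z + 84) + 32*z + 32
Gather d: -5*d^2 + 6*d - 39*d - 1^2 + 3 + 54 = -5*d^2 - 33*d + 56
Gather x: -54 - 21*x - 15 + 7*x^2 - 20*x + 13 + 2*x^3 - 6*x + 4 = 2*x^3 + 7*x^2 - 47*x - 52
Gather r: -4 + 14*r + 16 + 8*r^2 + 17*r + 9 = 8*r^2 + 31*r + 21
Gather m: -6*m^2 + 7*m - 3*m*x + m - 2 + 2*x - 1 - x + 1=-6*m^2 + m*(8 - 3*x) + x - 2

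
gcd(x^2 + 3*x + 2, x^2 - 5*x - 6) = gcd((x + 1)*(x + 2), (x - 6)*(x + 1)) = x + 1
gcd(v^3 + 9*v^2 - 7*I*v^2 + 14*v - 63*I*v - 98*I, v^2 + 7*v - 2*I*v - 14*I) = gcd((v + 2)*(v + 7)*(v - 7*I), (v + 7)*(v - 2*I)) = v + 7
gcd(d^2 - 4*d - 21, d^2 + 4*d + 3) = d + 3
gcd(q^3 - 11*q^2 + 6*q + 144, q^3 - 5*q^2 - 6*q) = q - 6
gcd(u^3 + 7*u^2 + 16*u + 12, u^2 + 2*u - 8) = 1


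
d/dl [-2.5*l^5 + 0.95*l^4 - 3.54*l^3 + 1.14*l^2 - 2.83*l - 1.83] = -12.5*l^4 + 3.8*l^3 - 10.62*l^2 + 2.28*l - 2.83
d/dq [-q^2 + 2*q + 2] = 2 - 2*q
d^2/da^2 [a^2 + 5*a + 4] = 2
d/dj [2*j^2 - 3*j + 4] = 4*j - 3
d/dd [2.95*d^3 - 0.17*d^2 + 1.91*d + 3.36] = 8.85*d^2 - 0.34*d + 1.91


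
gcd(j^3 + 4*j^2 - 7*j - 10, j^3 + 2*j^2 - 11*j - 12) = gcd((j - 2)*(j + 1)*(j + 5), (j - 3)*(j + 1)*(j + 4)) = j + 1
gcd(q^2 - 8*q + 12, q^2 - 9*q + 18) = q - 6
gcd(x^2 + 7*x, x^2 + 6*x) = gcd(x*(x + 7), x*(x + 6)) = x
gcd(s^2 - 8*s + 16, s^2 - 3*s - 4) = s - 4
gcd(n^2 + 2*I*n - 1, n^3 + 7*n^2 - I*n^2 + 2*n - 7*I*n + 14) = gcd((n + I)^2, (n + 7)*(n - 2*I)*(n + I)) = n + I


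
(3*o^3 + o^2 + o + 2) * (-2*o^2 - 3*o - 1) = -6*o^5 - 11*o^4 - 8*o^3 - 8*o^2 - 7*o - 2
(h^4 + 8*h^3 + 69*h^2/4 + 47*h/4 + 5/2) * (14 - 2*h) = -2*h^5 - 2*h^4 + 155*h^3/2 + 218*h^2 + 319*h/2 + 35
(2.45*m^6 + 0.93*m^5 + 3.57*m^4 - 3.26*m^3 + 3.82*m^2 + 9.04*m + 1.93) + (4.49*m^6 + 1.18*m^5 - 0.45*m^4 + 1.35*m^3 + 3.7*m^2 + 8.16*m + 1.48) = 6.94*m^6 + 2.11*m^5 + 3.12*m^4 - 1.91*m^3 + 7.52*m^2 + 17.2*m + 3.41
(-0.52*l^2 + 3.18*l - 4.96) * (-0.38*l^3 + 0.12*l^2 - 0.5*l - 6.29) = 0.1976*l^5 - 1.2708*l^4 + 2.5264*l^3 + 1.0856*l^2 - 17.5222*l + 31.1984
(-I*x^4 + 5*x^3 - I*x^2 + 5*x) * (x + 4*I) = -I*x^5 + 9*x^4 + 19*I*x^3 + 9*x^2 + 20*I*x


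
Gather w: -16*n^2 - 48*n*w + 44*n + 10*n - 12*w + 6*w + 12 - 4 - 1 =-16*n^2 + 54*n + w*(-48*n - 6) + 7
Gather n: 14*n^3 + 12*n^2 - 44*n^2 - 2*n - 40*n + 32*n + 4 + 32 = 14*n^3 - 32*n^2 - 10*n + 36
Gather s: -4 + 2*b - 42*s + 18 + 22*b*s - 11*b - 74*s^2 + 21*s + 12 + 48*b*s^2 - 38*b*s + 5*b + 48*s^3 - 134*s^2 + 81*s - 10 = -4*b + 48*s^3 + s^2*(48*b - 208) + s*(60 - 16*b) + 16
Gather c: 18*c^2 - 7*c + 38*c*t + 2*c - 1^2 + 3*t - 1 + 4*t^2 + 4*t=18*c^2 + c*(38*t - 5) + 4*t^2 + 7*t - 2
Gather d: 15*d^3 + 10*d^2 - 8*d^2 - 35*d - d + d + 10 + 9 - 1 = 15*d^3 + 2*d^2 - 35*d + 18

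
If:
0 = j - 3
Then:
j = 3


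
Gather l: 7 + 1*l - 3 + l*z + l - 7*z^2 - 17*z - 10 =l*(z + 2) - 7*z^2 - 17*z - 6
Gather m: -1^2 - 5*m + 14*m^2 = 14*m^2 - 5*m - 1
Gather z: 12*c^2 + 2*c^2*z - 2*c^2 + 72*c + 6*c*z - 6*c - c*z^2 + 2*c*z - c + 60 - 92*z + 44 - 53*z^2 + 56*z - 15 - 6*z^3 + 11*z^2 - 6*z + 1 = 10*c^2 + 65*c - 6*z^3 + z^2*(-c - 42) + z*(2*c^2 + 8*c - 42) + 90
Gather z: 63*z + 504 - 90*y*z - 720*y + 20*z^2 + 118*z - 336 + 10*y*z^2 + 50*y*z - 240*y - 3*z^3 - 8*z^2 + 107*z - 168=-960*y - 3*z^3 + z^2*(10*y + 12) + z*(288 - 40*y)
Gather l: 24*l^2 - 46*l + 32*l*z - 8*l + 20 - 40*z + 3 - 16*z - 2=24*l^2 + l*(32*z - 54) - 56*z + 21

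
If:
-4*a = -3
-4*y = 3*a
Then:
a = 3/4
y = -9/16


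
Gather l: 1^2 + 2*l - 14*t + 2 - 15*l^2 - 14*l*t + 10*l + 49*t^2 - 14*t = -15*l^2 + l*(12 - 14*t) + 49*t^2 - 28*t + 3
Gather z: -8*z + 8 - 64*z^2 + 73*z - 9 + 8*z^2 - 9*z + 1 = -56*z^2 + 56*z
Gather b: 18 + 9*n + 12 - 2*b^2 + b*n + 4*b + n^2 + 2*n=-2*b^2 + b*(n + 4) + n^2 + 11*n + 30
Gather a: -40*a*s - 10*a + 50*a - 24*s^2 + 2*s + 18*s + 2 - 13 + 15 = a*(40 - 40*s) - 24*s^2 + 20*s + 4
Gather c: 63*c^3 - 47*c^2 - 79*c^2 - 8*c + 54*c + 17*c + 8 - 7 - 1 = 63*c^3 - 126*c^2 + 63*c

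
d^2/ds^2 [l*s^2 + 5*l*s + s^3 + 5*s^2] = 2*l + 6*s + 10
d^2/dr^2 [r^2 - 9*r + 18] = 2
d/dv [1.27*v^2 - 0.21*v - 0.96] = 2.54*v - 0.21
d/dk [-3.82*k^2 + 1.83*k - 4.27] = 1.83 - 7.64*k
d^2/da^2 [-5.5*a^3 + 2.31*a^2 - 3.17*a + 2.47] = 4.62 - 33.0*a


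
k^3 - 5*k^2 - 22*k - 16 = (k - 8)*(k + 1)*(k + 2)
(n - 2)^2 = n^2 - 4*n + 4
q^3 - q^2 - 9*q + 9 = (q - 3)*(q - 1)*(q + 3)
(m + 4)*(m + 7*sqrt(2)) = m^2 + 4*m + 7*sqrt(2)*m + 28*sqrt(2)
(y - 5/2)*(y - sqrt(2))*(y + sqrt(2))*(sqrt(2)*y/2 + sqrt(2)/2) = sqrt(2)*y^4/2 - 3*sqrt(2)*y^3/4 - 9*sqrt(2)*y^2/4 + 3*sqrt(2)*y/2 + 5*sqrt(2)/2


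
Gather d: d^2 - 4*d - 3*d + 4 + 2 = d^2 - 7*d + 6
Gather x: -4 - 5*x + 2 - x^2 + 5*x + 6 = 4 - x^2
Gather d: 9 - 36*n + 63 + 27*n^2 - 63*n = 27*n^2 - 99*n + 72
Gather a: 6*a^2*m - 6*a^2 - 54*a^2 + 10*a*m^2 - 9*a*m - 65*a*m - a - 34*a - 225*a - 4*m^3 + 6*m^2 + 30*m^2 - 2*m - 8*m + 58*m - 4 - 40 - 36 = a^2*(6*m - 60) + a*(10*m^2 - 74*m - 260) - 4*m^3 + 36*m^2 + 48*m - 80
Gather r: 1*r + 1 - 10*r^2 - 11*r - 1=-10*r^2 - 10*r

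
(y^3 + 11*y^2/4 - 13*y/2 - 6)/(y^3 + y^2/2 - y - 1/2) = (4*y^3 + 11*y^2 - 26*y - 24)/(2*(2*y^3 + y^2 - 2*y - 1))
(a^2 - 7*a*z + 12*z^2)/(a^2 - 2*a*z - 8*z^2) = (a - 3*z)/(a + 2*z)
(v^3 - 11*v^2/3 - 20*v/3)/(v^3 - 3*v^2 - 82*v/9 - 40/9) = 3*v/(3*v + 2)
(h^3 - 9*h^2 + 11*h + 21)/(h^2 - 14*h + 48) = (h^3 - 9*h^2 + 11*h + 21)/(h^2 - 14*h + 48)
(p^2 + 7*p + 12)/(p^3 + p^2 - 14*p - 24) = (p + 4)/(p^2 - 2*p - 8)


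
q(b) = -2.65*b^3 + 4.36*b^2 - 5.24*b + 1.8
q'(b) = -7.95*b^2 + 8.72*b - 5.24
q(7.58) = -941.54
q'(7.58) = -395.92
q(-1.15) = 17.62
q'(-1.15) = -25.78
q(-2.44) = 79.04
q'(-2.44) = -73.85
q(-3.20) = 150.05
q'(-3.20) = -114.55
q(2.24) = -17.85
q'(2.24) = -25.60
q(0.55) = -0.20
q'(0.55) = -2.85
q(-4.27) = 309.98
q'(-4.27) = -187.43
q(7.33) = -846.01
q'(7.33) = -368.47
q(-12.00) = 5271.72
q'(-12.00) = -1254.68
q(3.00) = -46.23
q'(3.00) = -50.63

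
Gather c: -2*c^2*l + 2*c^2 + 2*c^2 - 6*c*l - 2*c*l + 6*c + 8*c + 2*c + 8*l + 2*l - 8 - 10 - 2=c^2*(4 - 2*l) + c*(16 - 8*l) + 10*l - 20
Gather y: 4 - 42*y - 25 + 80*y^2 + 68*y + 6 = 80*y^2 + 26*y - 15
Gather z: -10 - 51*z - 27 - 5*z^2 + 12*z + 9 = -5*z^2 - 39*z - 28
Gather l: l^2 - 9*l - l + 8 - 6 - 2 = l^2 - 10*l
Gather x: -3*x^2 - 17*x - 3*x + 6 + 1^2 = -3*x^2 - 20*x + 7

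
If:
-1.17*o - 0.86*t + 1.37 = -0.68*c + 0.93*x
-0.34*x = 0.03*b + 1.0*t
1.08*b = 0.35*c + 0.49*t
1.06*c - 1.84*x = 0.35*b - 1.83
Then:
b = 0.450344066088438*x - 0.617122177665669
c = 1.88454756899147*x - 1.93018185111602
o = 0.56026600326434*x + 0.0355167427840429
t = 0.0185136653299701 - 0.353510321982653*x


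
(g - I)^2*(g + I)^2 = g^4 + 2*g^2 + 1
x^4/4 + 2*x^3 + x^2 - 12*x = x*(x/4 + 1)*(x - 2)*(x + 6)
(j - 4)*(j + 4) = j^2 - 16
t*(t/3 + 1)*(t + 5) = t^3/3 + 8*t^2/3 + 5*t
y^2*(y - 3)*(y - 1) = y^4 - 4*y^3 + 3*y^2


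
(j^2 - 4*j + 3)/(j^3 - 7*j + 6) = (j - 3)/(j^2 + j - 6)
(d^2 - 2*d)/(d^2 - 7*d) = (d - 2)/(d - 7)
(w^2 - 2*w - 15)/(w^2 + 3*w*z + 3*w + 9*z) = (w - 5)/(w + 3*z)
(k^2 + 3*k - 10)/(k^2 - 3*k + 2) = (k + 5)/(k - 1)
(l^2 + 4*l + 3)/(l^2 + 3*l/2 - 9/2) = 2*(l + 1)/(2*l - 3)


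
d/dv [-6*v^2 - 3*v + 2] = -12*v - 3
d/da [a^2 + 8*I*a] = 2*a + 8*I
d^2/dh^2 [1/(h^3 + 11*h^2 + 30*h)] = 2*(-h*(3*h + 11)*(h^2 + 11*h + 30) + (3*h^2 + 22*h + 30)^2)/(h^3*(h^2 + 11*h + 30)^3)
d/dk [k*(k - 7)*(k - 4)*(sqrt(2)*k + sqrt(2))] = sqrt(2)*(4*k^3 - 30*k^2 + 34*k + 28)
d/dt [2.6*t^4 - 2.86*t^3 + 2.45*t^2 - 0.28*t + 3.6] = 10.4*t^3 - 8.58*t^2 + 4.9*t - 0.28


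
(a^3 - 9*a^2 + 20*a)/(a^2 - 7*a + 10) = a*(a - 4)/(a - 2)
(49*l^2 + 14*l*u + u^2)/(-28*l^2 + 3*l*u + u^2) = (7*l + u)/(-4*l + u)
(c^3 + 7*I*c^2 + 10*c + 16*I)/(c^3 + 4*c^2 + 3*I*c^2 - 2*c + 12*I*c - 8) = (c^2 + 6*I*c + 16)/(c^2 + 2*c*(2 + I) + 8*I)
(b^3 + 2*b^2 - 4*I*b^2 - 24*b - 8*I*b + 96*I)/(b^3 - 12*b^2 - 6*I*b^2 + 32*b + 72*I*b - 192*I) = (b^2 + b*(6 - 4*I) - 24*I)/(b^2 + b*(-8 - 6*I) + 48*I)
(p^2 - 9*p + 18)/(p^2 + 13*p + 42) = (p^2 - 9*p + 18)/(p^2 + 13*p + 42)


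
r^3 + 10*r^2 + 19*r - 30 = (r - 1)*(r + 5)*(r + 6)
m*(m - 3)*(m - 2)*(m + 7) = m^4 + 2*m^3 - 29*m^2 + 42*m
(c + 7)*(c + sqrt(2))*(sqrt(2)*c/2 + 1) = sqrt(2)*c^3/2 + 2*c^2 + 7*sqrt(2)*c^2/2 + sqrt(2)*c + 14*c + 7*sqrt(2)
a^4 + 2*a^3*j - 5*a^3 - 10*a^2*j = a^2*(a - 5)*(a + 2*j)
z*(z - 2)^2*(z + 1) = z^4 - 3*z^3 + 4*z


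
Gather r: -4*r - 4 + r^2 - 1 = r^2 - 4*r - 5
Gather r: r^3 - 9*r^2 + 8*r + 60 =r^3 - 9*r^2 + 8*r + 60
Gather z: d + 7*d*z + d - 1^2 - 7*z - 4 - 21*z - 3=2*d + z*(7*d - 28) - 8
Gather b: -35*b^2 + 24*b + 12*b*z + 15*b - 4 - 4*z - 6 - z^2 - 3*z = -35*b^2 + b*(12*z + 39) - z^2 - 7*z - 10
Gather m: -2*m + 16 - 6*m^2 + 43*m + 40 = -6*m^2 + 41*m + 56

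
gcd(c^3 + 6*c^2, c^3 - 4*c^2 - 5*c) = c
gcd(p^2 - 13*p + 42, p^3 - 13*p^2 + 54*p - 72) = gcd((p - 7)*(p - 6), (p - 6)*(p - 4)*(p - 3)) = p - 6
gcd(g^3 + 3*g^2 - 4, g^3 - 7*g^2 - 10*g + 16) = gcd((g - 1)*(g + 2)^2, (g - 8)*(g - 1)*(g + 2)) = g^2 + g - 2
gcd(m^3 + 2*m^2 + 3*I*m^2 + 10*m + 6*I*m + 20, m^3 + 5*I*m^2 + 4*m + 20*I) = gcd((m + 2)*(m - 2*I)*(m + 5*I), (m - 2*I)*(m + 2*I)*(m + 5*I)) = m^2 + 3*I*m + 10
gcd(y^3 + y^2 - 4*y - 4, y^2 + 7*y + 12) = 1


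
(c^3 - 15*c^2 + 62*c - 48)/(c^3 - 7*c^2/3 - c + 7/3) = 3*(c^2 - 14*c + 48)/(3*c^2 - 4*c - 7)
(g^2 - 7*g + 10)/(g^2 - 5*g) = (g - 2)/g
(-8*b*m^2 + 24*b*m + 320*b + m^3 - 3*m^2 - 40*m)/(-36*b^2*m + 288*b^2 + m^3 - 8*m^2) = (8*b*m + 40*b - m^2 - 5*m)/(36*b^2 - m^2)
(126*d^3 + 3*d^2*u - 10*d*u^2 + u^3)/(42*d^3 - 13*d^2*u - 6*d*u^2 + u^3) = (-6*d + u)/(-2*d + u)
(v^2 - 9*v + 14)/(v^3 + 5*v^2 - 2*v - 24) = (v - 7)/(v^2 + 7*v + 12)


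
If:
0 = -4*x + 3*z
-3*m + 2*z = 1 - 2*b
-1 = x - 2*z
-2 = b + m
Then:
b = -33/25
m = -17/25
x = 3/5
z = 4/5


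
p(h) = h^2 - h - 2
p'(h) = 2*h - 1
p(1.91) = -0.26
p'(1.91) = 2.82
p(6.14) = 29.56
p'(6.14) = 11.28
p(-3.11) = 10.78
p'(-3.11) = -7.22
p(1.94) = -0.18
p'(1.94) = 2.88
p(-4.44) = 22.15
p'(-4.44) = -9.88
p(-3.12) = 10.85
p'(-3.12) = -7.24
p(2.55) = 1.95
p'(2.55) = 4.10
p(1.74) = -0.71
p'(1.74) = 2.48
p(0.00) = -2.00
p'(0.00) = -1.00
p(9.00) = 70.00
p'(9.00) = 17.00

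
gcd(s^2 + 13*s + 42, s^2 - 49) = s + 7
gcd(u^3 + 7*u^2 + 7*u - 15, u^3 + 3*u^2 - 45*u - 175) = u + 5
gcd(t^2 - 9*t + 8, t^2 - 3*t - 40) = t - 8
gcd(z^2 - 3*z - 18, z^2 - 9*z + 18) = z - 6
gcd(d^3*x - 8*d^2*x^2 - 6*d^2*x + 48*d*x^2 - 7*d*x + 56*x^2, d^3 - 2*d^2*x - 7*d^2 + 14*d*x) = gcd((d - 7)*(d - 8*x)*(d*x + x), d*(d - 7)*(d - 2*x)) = d - 7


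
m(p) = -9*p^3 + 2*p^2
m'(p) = -27*p^2 + 4*p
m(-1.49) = 34.21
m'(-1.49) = -65.90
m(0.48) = -0.53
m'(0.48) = -4.30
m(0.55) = -0.89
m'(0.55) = -5.97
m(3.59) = -390.64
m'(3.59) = -333.62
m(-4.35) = 778.66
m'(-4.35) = -528.31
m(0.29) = -0.05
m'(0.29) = -1.11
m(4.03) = -556.58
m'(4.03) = -422.38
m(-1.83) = 61.85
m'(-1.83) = -97.74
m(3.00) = -225.00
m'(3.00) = -231.00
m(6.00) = -1872.00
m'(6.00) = -948.00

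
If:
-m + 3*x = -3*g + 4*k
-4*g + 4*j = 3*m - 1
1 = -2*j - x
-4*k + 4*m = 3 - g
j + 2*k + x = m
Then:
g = -84/23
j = -121/46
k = 3/92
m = 39/23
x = 98/23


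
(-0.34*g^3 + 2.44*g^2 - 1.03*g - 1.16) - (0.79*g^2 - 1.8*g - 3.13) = -0.34*g^3 + 1.65*g^2 + 0.77*g + 1.97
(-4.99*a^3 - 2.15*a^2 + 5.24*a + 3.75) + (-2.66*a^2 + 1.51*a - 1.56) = -4.99*a^3 - 4.81*a^2 + 6.75*a + 2.19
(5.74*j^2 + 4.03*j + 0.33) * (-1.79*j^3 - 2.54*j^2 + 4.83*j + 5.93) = -10.2746*j^5 - 21.7933*j^4 + 16.8973*j^3 + 52.6649*j^2 + 25.4918*j + 1.9569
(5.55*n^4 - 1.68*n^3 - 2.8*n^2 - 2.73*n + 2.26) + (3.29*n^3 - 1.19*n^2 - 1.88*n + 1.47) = 5.55*n^4 + 1.61*n^3 - 3.99*n^2 - 4.61*n + 3.73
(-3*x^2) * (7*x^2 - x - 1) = -21*x^4 + 3*x^3 + 3*x^2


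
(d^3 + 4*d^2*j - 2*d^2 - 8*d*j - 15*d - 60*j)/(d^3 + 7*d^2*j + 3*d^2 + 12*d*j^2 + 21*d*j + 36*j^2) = (d - 5)/(d + 3*j)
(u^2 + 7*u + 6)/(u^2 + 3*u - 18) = (u + 1)/(u - 3)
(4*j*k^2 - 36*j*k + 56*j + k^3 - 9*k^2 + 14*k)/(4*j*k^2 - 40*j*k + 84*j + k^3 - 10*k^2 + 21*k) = (k - 2)/(k - 3)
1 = 1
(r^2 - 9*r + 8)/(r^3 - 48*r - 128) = (r - 1)/(r^2 + 8*r + 16)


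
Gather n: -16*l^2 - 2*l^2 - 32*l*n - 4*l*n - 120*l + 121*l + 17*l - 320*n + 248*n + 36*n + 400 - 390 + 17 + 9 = -18*l^2 + 18*l + n*(-36*l - 36) + 36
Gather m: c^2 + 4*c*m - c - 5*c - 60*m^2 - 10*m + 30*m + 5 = c^2 - 6*c - 60*m^2 + m*(4*c + 20) + 5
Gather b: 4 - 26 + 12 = -10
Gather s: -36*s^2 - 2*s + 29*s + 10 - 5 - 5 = -36*s^2 + 27*s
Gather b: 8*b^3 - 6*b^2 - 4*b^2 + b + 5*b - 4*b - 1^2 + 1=8*b^3 - 10*b^2 + 2*b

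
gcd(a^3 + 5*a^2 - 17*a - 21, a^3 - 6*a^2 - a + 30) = a - 3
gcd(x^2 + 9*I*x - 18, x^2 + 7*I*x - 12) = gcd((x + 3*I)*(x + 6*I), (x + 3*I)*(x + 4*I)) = x + 3*I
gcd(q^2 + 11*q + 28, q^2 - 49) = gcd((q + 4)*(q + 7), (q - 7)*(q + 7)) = q + 7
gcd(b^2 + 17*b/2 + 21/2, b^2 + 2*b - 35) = b + 7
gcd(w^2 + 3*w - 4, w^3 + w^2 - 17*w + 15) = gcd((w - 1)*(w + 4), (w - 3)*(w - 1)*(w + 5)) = w - 1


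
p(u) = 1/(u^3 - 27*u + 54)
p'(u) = (27 - 3*u^2)/(u^3 - 27*u + 54)^2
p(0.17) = 0.02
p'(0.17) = 0.01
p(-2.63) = 0.01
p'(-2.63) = 0.00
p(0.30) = 0.02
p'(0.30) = 0.01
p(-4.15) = 0.01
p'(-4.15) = -0.00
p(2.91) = 13.86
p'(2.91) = 306.36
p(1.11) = 0.04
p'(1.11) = 0.04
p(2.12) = 0.16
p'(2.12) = 0.34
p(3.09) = 13.58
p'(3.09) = -303.31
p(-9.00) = 0.00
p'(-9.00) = 0.00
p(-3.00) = 0.01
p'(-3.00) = 0.00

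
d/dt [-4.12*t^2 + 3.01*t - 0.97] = 3.01 - 8.24*t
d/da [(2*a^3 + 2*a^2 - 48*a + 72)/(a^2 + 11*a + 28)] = 2*(a^4 + 22*a^3 + 119*a^2 - 16*a - 1068)/(a^4 + 22*a^3 + 177*a^2 + 616*a + 784)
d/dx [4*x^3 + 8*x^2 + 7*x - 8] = 12*x^2 + 16*x + 7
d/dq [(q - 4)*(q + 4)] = 2*q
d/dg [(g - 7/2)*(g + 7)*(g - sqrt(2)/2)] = 3*g^2 - sqrt(2)*g + 7*g - 49/2 - 7*sqrt(2)/4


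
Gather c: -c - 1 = -c - 1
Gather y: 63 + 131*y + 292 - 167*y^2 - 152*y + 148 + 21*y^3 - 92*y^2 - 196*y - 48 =21*y^3 - 259*y^2 - 217*y + 455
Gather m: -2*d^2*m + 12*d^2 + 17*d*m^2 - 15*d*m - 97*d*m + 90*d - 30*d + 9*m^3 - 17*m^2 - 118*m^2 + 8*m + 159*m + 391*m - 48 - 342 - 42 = 12*d^2 + 60*d + 9*m^3 + m^2*(17*d - 135) + m*(-2*d^2 - 112*d + 558) - 432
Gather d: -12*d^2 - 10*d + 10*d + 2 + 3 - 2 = 3 - 12*d^2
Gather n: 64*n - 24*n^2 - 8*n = -24*n^2 + 56*n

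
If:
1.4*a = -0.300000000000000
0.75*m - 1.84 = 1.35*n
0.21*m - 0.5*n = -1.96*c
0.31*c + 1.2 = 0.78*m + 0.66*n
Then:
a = -0.21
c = -0.29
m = 1.75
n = -0.39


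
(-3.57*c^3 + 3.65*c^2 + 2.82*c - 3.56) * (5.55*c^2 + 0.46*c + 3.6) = -19.8135*c^5 + 18.6153*c^4 + 4.478*c^3 - 5.3208*c^2 + 8.5144*c - 12.816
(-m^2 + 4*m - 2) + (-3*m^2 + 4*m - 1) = -4*m^2 + 8*m - 3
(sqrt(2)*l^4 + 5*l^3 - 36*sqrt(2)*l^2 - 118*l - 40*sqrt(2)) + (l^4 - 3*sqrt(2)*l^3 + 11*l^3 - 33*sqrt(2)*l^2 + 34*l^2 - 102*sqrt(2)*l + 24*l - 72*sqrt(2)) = l^4 + sqrt(2)*l^4 - 3*sqrt(2)*l^3 + 16*l^3 - 69*sqrt(2)*l^2 + 34*l^2 - 102*sqrt(2)*l - 94*l - 112*sqrt(2)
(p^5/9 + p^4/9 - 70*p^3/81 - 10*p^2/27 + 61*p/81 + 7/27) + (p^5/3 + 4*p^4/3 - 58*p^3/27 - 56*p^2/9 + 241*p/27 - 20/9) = 4*p^5/9 + 13*p^4/9 - 244*p^3/81 - 178*p^2/27 + 784*p/81 - 53/27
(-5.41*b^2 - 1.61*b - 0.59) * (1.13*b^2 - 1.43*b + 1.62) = -6.1133*b^4 + 5.917*b^3 - 7.1286*b^2 - 1.7645*b - 0.9558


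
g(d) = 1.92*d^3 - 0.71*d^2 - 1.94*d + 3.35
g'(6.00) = 196.90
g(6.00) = 380.87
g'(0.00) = -1.94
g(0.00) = 3.35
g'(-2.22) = 29.60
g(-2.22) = -16.85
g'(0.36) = -1.70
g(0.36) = 2.65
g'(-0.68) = 1.69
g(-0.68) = 3.74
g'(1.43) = 7.81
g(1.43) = 4.74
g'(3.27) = 55.01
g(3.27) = 56.55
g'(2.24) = 23.78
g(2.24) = 17.02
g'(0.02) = -1.97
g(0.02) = 3.31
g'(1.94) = 16.98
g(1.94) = 10.93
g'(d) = 5.76*d^2 - 1.42*d - 1.94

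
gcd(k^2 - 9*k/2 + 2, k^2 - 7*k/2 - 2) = k - 4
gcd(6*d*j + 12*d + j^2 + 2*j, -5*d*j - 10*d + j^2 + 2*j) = j + 2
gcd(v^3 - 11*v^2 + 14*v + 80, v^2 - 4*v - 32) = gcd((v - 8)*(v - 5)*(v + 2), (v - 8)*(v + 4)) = v - 8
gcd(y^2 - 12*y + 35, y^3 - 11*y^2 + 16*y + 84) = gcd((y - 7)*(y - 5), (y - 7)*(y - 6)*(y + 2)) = y - 7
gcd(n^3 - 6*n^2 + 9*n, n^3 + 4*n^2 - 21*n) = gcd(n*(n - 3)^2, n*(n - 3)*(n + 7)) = n^2 - 3*n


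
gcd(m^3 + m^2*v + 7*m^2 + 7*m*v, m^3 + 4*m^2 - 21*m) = m^2 + 7*m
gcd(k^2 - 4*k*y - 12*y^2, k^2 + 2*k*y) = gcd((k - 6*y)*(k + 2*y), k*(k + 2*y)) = k + 2*y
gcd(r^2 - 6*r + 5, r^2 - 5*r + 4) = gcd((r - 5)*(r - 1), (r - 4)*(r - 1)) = r - 1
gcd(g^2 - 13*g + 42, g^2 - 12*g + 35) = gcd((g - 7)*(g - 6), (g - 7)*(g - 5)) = g - 7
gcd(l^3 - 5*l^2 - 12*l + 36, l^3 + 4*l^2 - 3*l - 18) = l^2 + l - 6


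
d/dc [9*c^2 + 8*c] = 18*c + 8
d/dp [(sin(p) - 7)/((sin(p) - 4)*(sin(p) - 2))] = (14*sin(p) + cos(p)^2 - 35)*cos(p)/((sin(p) - 4)^2*(sin(p) - 2)^2)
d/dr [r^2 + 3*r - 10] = 2*r + 3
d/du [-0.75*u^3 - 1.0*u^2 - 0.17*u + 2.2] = -2.25*u^2 - 2.0*u - 0.17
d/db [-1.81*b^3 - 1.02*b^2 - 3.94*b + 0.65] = -5.43*b^2 - 2.04*b - 3.94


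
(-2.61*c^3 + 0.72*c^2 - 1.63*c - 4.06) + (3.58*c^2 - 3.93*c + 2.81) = -2.61*c^3 + 4.3*c^2 - 5.56*c - 1.25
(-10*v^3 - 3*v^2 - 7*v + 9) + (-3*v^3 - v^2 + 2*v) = -13*v^3 - 4*v^2 - 5*v + 9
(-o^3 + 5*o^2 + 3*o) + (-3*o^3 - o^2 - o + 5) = -4*o^3 + 4*o^2 + 2*o + 5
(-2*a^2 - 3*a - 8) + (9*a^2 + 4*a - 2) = 7*a^2 + a - 10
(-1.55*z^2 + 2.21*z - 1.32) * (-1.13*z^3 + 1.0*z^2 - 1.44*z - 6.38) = 1.7515*z^5 - 4.0473*z^4 + 5.9336*z^3 + 5.3866*z^2 - 12.199*z + 8.4216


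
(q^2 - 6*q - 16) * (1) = q^2 - 6*q - 16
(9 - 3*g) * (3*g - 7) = -9*g^2 + 48*g - 63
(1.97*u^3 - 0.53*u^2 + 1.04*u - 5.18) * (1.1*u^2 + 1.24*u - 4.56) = 2.167*u^5 + 1.8598*u^4 - 8.4964*u^3 - 1.9916*u^2 - 11.1656*u + 23.6208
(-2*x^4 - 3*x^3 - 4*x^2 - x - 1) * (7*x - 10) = -14*x^5 - x^4 + 2*x^3 + 33*x^2 + 3*x + 10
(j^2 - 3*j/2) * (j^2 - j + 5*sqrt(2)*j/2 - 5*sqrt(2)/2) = j^4 - 5*j^3/2 + 5*sqrt(2)*j^3/2 - 25*sqrt(2)*j^2/4 + 3*j^2/2 + 15*sqrt(2)*j/4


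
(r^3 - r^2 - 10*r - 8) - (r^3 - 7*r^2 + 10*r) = 6*r^2 - 20*r - 8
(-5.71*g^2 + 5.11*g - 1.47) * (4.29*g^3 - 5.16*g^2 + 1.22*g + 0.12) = -24.4959*g^5 + 51.3855*g^4 - 39.6401*g^3 + 13.1342*g^2 - 1.1802*g - 0.1764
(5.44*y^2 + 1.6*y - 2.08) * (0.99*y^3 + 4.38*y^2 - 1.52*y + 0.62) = 5.3856*y^5 + 25.4112*y^4 - 3.32*y^3 - 8.1696*y^2 + 4.1536*y - 1.2896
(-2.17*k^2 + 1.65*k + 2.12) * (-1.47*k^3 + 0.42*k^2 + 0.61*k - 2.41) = 3.1899*k^5 - 3.3369*k^4 - 3.7471*k^3 + 7.1266*k^2 - 2.6833*k - 5.1092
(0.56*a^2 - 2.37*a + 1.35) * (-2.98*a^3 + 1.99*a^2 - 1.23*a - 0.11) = -1.6688*a^5 + 8.177*a^4 - 9.4281*a^3 + 5.54*a^2 - 1.3998*a - 0.1485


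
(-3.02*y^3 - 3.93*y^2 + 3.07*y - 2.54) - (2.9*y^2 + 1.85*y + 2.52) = -3.02*y^3 - 6.83*y^2 + 1.22*y - 5.06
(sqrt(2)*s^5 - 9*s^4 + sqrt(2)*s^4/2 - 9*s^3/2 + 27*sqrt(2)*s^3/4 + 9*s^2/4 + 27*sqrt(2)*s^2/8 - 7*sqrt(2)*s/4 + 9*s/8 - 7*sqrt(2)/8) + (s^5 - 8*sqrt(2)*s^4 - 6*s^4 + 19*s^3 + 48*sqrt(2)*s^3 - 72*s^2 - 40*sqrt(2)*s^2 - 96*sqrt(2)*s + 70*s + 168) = s^5 + sqrt(2)*s^5 - 15*s^4 - 15*sqrt(2)*s^4/2 + 29*s^3/2 + 219*sqrt(2)*s^3/4 - 279*s^2/4 - 293*sqrt(2)*s^2/8 - 391*sqrt(2)*s/4 + 569*s/8 - 7*sqrt(2)/8 + 168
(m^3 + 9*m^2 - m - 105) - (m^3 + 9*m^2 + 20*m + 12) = -21*m - 117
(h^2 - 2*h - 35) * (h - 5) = h^3 - 7*h^2 - 25*h + 175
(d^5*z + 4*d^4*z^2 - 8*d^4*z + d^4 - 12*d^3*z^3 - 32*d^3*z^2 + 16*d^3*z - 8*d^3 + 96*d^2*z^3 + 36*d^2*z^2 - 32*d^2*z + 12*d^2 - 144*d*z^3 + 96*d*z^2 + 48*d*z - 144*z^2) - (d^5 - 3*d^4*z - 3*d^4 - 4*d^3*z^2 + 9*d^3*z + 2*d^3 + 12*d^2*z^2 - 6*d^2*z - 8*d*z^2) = d^5*z - d^5 + 4*d^4*z^2 - 5*d^4*z + 4*d^4 - 12*d^3*z^3 - 28*d^3*z^2 + 7*d^3*z - 10*d^3 + 96*d^2*z^3 + 24*d^2*z^2 - 26*d^2*z + 12*d^2 - 144*d*z^3 + 104*d*z^2 + 48*d*z - 144*z^2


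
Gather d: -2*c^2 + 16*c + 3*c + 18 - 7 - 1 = -2*c^2 + 19*c + 10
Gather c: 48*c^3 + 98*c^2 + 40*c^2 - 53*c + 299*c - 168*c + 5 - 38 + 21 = 48*c^3 + 138*c^2 + 78*c - 12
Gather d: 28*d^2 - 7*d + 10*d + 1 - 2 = 28*d^2 + 3*d - 1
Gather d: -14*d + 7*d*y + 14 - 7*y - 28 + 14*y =d*(7*y - 14) + 7*y - 14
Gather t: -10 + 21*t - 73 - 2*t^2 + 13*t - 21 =-2*t^2 + 34*t - 104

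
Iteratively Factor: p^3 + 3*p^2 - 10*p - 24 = (p - 3)*(p^2 + 6*p + 8) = (p - 3)*(p + 4)*(p + 2)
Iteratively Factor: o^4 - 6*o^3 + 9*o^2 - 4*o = (o - 1)*(o^3 - 5*o^2 + 4*o) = o*(o - 1)*(o^2 - 5*o + 4) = o*(o - 1)^2*(o - 4)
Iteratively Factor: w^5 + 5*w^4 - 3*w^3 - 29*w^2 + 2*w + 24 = (w + 1)*(w^4 + 4*w^3 - 7*w^2 - 22*w + 24) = (w - 1)*(w + 1)*(w^3 + 5*w^2 - 2*w - 24) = (w - 2)*(w - 1)*(w + 1)*(w^2 + 7*w + 12) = (w - 2)*(w - 1)*(w + 1)*(w + 3)*(w + 4)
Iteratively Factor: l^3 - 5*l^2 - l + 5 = (l - 5)*(l^2 - 1) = (l - 5)*(l - 1)*(l + 1)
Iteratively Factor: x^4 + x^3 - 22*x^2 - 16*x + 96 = (x - 2)*(x^3 + 3*x^2 - 16*x - 48) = (x - 2)*(x + 4)*(x^2 - x - 12) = (x - 2)*(x + 3)*(x + 4)*(x - 4)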